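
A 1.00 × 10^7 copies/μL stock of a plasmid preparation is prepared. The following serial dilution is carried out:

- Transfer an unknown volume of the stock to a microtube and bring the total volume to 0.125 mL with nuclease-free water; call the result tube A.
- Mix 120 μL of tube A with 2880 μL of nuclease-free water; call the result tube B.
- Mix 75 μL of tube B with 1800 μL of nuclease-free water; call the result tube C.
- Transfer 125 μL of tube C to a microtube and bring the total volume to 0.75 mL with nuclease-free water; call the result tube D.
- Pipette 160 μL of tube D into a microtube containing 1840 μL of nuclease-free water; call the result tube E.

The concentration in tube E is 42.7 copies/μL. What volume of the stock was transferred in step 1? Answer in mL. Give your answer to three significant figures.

Step 1: v brought to 0.125 mL → factor = 0.125 mL/v
Step 2: 120 μL + 2880 μL = 3000 μL total → factor 3000/120 = 25
Step 3: 75 μL + 1800 μL = 1875 μL total → factor 1875/75 = 25
Step 4: 125 μL brought to 0.75 mL → factor 750/125 = 6
Step 5: 160 μL + 1840 μL = 2000 μL total → factor 2000/160 = 12.5
Product of known-step factors = 46875
Overall factor = 1.00 × 10^7 copies/μL / (42.7 copies/μL) = 2.3419 × 10^5
Step-1 factor = 2.3419 × 10^5 / 46875 = 4.9961
v = 0.125 mL / 4.9961 = 0.0250 mL

0.0250 mL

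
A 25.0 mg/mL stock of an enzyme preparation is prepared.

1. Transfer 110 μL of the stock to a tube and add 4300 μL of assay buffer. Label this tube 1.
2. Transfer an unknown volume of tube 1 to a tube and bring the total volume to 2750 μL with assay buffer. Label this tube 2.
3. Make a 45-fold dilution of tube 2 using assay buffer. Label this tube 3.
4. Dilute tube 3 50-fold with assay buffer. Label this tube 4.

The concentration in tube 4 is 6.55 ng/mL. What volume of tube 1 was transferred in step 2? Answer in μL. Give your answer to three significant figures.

Step 1: 110 μL + 4300 μL = 4410 μL total → factor 4410/110 = 40.091
Step 2: v brought to 2750 μL → factor = 2750 μL/v
Step 3: 45-fold → factor 45
Step 4: 50-fold → factor 50
Product of known-step factors = 90205
Overall factor = 25.0 mg/mL / (6.55 ng/mL) = 3.8168 × 10^6
Step-2 factor = 3.8168 × 10^6 / 90205 = 42.313
v = 2750 μL / 42.313 = 65.0 μL

65.0 μL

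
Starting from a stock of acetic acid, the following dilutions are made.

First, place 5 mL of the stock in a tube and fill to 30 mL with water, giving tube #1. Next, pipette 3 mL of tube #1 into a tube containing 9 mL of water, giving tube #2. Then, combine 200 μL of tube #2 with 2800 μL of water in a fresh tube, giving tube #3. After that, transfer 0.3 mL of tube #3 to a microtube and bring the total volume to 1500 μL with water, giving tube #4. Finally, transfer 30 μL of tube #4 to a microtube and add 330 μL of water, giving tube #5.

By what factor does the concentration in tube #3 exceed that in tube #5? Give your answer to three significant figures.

Step 1: 5 mL brought to 30 mL → factor 30/5 = 6
Step 2: 3 mL + 9 mL = 12 mL total → factor 12/3 = 4
Step 3: 200 μL + 2800 μL = 3000 μL total → factor 3000/200 = 15
Step 4: 0.3 mL brought to 1500 μL → factor 1.5/0.3 = 5
Step 5: 30 μL + 330 μL = 360 μL total → factor 360/30 = 12
Dilution factor to tube #3 = 360; to tube #5 = 21600
[tube #3]/[tube #5] = (factor to tube #5)/(factor to tube #3) = 21600/360 = 60.0

60.0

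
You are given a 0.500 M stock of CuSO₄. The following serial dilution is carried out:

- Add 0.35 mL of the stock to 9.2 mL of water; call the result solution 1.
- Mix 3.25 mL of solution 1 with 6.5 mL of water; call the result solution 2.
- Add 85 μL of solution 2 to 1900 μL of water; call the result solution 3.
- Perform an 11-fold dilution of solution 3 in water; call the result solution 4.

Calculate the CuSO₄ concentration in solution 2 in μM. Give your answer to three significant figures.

6.11 × 10^3 μM

Step 1: 0.35 mL + 9.2 mL = 9.55 mL total → factor 9.55/0.35 = 27.286
Step 2: 3.25 mL + 6.5 mL = 9.75 mL total → factor 9.75/3.25 = 3
Dilution factor through solution 2 = 27.286 × 3 = 81.857
[solution 2] = 0.500 M / 81.857 = 0.006108 M = 6.11 × 10^3 μM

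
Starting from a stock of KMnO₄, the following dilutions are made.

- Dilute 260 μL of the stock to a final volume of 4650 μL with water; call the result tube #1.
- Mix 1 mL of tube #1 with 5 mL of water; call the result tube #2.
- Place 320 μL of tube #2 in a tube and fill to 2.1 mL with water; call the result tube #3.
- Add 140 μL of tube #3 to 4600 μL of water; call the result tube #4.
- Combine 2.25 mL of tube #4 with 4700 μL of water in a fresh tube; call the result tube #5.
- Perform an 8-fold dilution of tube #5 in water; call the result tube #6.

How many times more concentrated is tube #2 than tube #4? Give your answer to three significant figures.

Step 1: 260 μL brought to 4650 μL → factor 4650/260 = 17.885
Step 2: 1 mL + 5 mL = 6 mL total → factor 6/1 = 6
Step 3: 320 μL brought to 2.1 mL → factor 2100/320 = 6.5625
Step 4: 140 μL + 4600 μL = 4740 μL total → factor 4740/140 = 33.857
Dilution factor to tube #2 = 107.31; to tube #4 = 23842
[tube #2]/[tube #4] = (factor to tube #4)/(factor to tube #2) = 23842/107.31 = 222

222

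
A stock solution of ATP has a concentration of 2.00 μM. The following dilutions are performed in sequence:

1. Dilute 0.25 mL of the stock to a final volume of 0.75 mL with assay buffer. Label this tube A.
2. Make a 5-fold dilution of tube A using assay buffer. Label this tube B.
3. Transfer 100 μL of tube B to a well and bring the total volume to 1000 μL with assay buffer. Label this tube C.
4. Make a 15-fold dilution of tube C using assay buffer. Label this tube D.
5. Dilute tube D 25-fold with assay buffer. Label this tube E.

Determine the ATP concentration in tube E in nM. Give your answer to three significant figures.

0.0356 nM

Step 1: 0.25 mL brought to 0.75 mL → factor 0.75/0.25 = 3
Step 2: 5-fold → factor 5
Step 3: 100 μL brought to 1000 μL → factor 1000/100 = 10
Step 4: 15-fold → factor 15
Step 5: 25-fold → factor 25
Overall dilution factor = 3 × 5 × 10 × 15 × 25 = 56250
Final = 2.00 μM / 56250 = 3.556 × 10^-5 μM = 0.0356 nM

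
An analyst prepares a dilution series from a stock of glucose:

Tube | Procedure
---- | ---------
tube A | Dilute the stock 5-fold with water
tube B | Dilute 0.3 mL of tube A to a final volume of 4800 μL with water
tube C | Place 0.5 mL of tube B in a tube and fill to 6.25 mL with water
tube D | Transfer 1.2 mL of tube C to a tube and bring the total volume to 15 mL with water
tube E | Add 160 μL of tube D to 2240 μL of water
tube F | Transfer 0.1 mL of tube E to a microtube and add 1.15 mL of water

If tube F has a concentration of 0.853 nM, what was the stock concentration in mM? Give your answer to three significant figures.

Step 1: 5-fold → factor 5
Step 2: 0.3 mL brought to 4800 μL → factor 4.8/0.3 = 16
Step 3: 0.5 mL brought to 6.25 mL → factor 6.25/0.5 = 12.5
Step 4: 1.2 mL brought to 15 mL → factor 15/1.2 = 12.5
Step 5: 160 μL + 2240 μL = 2400 μL total → factor 2400/160 = 15
Step 6: 0.1 mL + 1.15 mL = 1.25 mL total → factor 1.25/0.1 = 12.5
Overall dilution factor = 5 × 16 × 12.5 × 12.5 × 15 × 12.5 = 2.3438 × 10^6
Stock = 0.853 nM × 2.3438 × 10^6 = 1.999 × 10^6 nM = 2.00 mM

2.00 mM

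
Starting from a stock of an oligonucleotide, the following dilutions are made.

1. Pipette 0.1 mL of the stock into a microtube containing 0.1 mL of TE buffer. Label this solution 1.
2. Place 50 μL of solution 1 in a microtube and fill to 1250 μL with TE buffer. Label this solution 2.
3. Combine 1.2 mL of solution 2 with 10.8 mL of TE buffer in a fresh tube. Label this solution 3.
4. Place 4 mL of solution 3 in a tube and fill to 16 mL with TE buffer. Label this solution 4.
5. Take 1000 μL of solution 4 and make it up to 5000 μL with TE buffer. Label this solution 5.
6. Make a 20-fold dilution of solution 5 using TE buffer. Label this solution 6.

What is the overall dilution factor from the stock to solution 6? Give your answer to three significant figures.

2.00 × 10^5

Step 1: 0.1 mL + 0.1 mL = 0.2 mL total → factor 0.2/0.1 = 2
Step 2: 50 μL brought to 1250 μL → factor 1250/50 = 25
Step 3: 1.2 mL + 10.8 mL = 12 mL total → factor 12/1.2 = 10
Step 4: 4 mL brought to 16 mL → factor 16/4 = 4
Step 5: 1000 μL brought to 5000 μL → factor 5000/1000 = 5
Step 6: 20-fold → factor 20
Overall dilution factor = 2 × 25 × 10 × 4 × 5 × 20 = 2 × 10^5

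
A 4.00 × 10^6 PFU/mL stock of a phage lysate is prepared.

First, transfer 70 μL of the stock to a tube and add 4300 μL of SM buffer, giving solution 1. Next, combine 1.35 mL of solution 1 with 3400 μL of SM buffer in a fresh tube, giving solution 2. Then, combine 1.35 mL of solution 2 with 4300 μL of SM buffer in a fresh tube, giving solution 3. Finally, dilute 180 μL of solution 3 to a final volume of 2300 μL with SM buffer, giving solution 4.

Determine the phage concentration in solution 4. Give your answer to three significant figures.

Step 1: 70 μL + 4300 μL = 4370 μL total → factor 4370/70 = 62.429
Step 2: 1.35 mL + 3400 μL = 4.75 mL total → factor 4.75/1.35 = 3.5185
Step 3: 1.35 mL + 4300 μL = 5.65 mL total → factor 5.65/1.35 = 4.1852
Step 4: 180 μL brought to 2300 μL → factor 2300/180 = 12.778
Overall dilution factor = 62.429 × 3.5185 × 4.1852 × 12.778 = 11747
Final = 4.00 × 10^6 PFU/mL / 11747 = 341 PFU/mL

341 PFU/mL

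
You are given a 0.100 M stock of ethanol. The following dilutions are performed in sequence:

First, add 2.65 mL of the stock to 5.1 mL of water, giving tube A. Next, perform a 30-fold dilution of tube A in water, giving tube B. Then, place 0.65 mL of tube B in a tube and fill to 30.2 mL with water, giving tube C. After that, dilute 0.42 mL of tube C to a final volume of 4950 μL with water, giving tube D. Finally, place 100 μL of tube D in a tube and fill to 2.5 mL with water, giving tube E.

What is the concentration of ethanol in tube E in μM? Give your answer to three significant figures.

0.0833 μM

Step 1: 2.65 mL + 5.1 mL = 7.75 mL total → factor 7.75/2.65 = 2.9245
Step 2: 30-fold → factor 30
Step 3: 0.65 mL brought to 30.2 mL → factor 30.2/0.65 = 46.462
Step 4: 0.42 mL brought to 4950 μL → factor 4.95/0.42 = 11.786
Step 5: 100 μL brought to 2.5 mL → factor 2500/100 = 25
Overall dilution factor = 2.9245 × 30 × 46.462 × 11.786 × 25 = 1.2011 × 10^6
Final = 0.100 M / 1.2011 × 10^6 = 8.326 × 10^-8 M = 0.0833 μM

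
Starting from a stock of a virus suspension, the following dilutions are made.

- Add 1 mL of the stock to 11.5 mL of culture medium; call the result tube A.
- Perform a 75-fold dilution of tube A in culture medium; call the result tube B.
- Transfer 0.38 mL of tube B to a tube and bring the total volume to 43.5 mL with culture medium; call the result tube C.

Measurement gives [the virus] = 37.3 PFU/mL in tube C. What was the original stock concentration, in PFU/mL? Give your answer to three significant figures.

Step 1: 1 mL + 11.5 mL = 12.5 mL total → factor 12.5/1 = 12.5
Step 2: 75-fold → factor 75
Step 3: 0.38 mL brought to 43.5 mL → factor 43.5/0.38 = 114.47
Overall dilution factor = 12.5 × 75 × 114.47 = 1.0732 × 10^5
Stock = 37.3 PFU/mL × 1.0732 × 10^5 = 4.00 × 10^6 PFU/mL

4.00 × 10^6 PFU/mL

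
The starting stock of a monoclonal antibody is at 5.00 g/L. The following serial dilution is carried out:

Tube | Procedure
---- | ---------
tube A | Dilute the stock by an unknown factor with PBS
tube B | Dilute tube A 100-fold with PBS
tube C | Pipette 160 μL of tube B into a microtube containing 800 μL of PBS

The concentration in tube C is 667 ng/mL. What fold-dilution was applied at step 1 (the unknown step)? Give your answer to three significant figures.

Step 1: unknown factor x
Step 2: 100-fold → factor 100
Step 3: 160 μL + 800 μL = 960 μL total → factor 960/160 = 6
Product of known-step factors = 600
Overall factor = 5.00 g/L / (667 ng/mL) = 7496.3
x = 7496.3 / 600 = 12.5

12.5-fold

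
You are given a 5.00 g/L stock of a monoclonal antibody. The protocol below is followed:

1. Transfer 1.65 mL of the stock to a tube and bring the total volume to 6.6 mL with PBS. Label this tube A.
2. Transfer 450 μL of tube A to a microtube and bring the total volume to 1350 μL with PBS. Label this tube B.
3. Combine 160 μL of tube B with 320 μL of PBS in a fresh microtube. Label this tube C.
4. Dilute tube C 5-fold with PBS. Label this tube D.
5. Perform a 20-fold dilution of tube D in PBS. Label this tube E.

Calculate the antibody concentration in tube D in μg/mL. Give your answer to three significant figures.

Step 1: 1.65 mL brought to 6.6 mL → factor 6.6/1.65 = 4
Step 2: 450 μL brought to 1350 μL → factor 1350/450 = 3
Step 3: 160 μL + 320 μL = 480 μL total → factor 480/160 = 3
Step 4: 5-fold → factor 5
Dilution factor through tube D = 4 × 3 × 3 × 5 = 180
[tube D] = 5.00 g/L / 180 = 0.02778 g/L = 27.8 μg/mL

27.8 μg/mL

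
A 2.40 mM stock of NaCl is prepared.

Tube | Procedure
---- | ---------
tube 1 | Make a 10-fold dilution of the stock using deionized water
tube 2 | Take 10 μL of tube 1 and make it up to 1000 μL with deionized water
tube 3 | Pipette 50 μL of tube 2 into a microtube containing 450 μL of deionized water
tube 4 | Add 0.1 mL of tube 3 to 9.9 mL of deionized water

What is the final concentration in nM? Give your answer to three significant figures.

2.40 nM

Step 1: 10-fold → factor 10
Step 2: 10 μL brought to 1000 μL → factor 1000/10 = 100
Step 3: 50 μL + 450 μL = 500 μL total → factor 500/50 = 10
Step 4: 0.1 mL + 9.9 mL = 10 mL total → factor 10/0.1 = 100
Overall dilution factor = 10 × 100 × 10 × 100 = 1 × 10^6
Final = 2.40 mM / 1 × 10^6 = 2.400 × 10^-6 mM = 2.40 nM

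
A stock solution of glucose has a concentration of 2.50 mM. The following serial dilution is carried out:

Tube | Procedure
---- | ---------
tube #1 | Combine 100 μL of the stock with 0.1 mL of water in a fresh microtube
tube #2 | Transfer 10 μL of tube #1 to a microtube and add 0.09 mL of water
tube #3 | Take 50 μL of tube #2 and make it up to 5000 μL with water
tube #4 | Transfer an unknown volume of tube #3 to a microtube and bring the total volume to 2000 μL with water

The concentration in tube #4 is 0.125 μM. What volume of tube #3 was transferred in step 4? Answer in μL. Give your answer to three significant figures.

Step 1: 100 μL + 0.1 mL = 200 μL total → factor 200/100 = 2
Step 2: 10 μL + 0.09 mL = 100 μL total → factor 100/10 = 10
Step 3: 50 μL brought to 5000 μL → factor 5000/50 = 100
Step 4: v brought to 2000 μL → factor = 2000 μL/v
Product of known-step factors = 2000
Overall factor = 2.50 mM / (0.125 μM) = 20000
Step-4 factor = 20000 / 2000 = 10
v = 2000 μL / 10 = 200 μL

200 μL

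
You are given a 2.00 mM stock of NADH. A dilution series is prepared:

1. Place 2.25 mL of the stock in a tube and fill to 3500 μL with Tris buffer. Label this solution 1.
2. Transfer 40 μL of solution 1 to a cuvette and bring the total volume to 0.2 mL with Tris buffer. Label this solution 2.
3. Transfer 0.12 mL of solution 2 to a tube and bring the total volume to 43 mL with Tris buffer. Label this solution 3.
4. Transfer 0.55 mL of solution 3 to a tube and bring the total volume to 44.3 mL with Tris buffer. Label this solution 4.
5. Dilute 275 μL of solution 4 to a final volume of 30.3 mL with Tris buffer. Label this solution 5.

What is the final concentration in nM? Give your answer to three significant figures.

0.0809 nM

Step 1: 2.25 mL brought to 3500 μL → factor 3.5/2.25 = 1.5556
Step 2: 40 μL brought to 0.2 mL → factor 200/40 = 5
Step 3: 0.12 mL brought to 43 mL → factor 43/0.12 = 358.33
Step 4: 0.55 mL brought to 44.3 mL → factor 44.3/0.55 = 80.545
Step 5: 275 μL brought to 30.3 mL → factor 30300/275 = 110.18
Overall dilution factor = 1.5556 × 5 × 358.33 × 80.545 × 110.18 = 2.4734 × 10^7
Final = 2.00 mM / 2.4734 × 10^7 = 8.086 × 10^-8 mM = 0.0809 nM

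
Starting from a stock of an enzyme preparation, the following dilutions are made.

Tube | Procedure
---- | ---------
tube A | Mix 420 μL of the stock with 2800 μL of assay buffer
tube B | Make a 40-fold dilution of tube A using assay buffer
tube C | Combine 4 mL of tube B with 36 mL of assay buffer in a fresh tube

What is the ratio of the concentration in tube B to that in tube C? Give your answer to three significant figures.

10.0

Step 1: 420 μL + 2800 μL = 3220 μL total → factor 3220/420 = 7.6667
Step 2: 40-fold → factor 40
Step 3: 4 mL + 36 mL = 40 mL total → factor 40/4 = 10
Dilution factor to tube B = 306.67; to tube C = 3066.7
[tube B]/[tube C] = (factor to tube C)/(factor to tube B) = 3066.7/306.67 = 10.0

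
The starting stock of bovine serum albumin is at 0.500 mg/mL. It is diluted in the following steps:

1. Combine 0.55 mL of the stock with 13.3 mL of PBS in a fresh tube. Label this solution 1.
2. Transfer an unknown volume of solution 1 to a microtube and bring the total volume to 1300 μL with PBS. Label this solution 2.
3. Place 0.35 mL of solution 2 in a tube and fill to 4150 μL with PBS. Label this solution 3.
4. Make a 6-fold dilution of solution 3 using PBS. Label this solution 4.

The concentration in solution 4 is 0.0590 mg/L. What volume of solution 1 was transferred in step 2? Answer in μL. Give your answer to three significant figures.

Step 1: 0.55 mL + 13.3 mL = 13.85 mL total → factor 13.85/0.55 = 25.182
Step 2: v brought to 1300 μL → factor = 1300 μL/v
Step 3: 0.35 mL brought to 4150 μL → factor 4.15/0.35 = 11.857
Step 4: 6-fold → factor 6
Product of known-step factors = 1791.5
Overall factor = 0.500 mg/mL / (0.0590 mg/L) = 8474.6
Step-2 factor = 8474.6 / 1791.5 = 4.7304
v = 1300 μL / 4.7304 = 275 μL

275 μL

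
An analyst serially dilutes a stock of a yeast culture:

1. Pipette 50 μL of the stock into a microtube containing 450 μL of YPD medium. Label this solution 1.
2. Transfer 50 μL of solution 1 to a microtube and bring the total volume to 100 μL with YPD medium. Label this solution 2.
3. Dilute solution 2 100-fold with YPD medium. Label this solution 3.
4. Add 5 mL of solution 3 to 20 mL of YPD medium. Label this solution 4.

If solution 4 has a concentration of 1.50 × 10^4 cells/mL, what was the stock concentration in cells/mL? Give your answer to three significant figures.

1.50 × 10^8 cells/mL

Step 1: 50 μL + 450 μL = 500 μL total → factor 500/50 = 10
Step 2: 50 μL brought to 100 μL → factor 100/50 = 2
Step 3: 100-fold → factor 100
Step 4: 5 mL + 20 mL = 25 mL total → factor 25/5 = 5
Overall dilution factor = 10 × 2 × 100 × 5 = 10000
Stock = 1.50 × 10^4 cells/mL × 10000 = 1.50 × 10^8 cells/mL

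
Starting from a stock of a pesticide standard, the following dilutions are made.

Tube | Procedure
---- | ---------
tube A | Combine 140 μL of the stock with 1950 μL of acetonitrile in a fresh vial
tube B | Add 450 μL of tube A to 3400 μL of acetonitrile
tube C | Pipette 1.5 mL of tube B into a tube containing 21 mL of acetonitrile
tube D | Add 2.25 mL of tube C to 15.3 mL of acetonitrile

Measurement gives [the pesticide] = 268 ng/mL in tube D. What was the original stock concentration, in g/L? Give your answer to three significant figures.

Step 1: 140 μL + 1950 μL = 2090 μL total → factor 2090/140 = 14.929
Step 2: 450 μL + 3400 μL = 3850 μL total → factor 3850/450 = 8.5556
Step 3: 1.5 mL + 21 mL = 22.5 mL total → factor 22.5/1.5 = 15
Step 4: 2.25 mL + 15.3 mL = 17.55 mL total → factor 17.55/2.25 = 7.8
Overall dilution factor = 14.929 × 8.5556 × 15 × 7.8 = 14944
Stock = 268 ng/mL × 14944 = 4.005 × 10^6 ng/mL = 4.00 g/L

4.00 g/L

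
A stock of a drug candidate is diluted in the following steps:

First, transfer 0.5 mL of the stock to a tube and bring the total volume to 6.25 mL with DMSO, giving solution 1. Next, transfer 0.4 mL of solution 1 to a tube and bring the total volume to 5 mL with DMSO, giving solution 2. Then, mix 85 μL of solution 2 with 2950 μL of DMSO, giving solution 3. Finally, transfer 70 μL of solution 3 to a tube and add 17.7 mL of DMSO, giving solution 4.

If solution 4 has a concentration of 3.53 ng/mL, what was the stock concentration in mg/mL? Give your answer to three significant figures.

5.00 mg/mL

Step 1: 0.5 mL brought to 6.25 mL → factor 6.25/0.5 = 12.5
Step 2: 0.4 mL brought to 5 mL → factor 5/0.4 = 12.5
Step 3: 85 μL + 2950 μL = 3035 μL total → factor 3035/85 = 35.706
Step 4: 70 μL + 17.7 mL = 17770 μL total → factor 17770/70 = 253.86
Overall dilution factor = 12.5 × 12.5 × 35.706 × 253.86 = 1.4163 × 10^6
Stock = 3.53 ng/mL × 1.4163 × 10^6 = 4.999 × 10^6 ng/mL = 5.00 mg/mL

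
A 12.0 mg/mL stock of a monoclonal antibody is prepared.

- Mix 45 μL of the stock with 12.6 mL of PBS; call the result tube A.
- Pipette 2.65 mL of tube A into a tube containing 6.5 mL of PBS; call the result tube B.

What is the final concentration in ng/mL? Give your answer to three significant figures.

1.24 × 10^4 ng/mL

Step 1: 45 μL + 12.6 mL = 12645 μL total → factor 12645/45 = 281
Step 2: 2.65 mL + 6.5 mL = 9.15 mL total → factor 9.15/2.65 = 3.4528
Overall dilution factor = 281 × 3.4528 = 970.25
Final = 12.0 mg/mL / 970.25 = 0.01237 mg/mL = 1.24 × 10^4 ng/mL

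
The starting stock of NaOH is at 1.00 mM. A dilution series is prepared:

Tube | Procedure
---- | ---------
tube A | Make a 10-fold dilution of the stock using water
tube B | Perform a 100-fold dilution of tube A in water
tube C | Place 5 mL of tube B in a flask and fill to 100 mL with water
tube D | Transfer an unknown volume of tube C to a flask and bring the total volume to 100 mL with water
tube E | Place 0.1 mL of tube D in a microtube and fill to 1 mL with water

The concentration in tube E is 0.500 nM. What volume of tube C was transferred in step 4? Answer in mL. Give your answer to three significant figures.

10.0 mL

Step 1: 10-fold → factor 10
Step 2: 100-fold → factor 100
Step 3: 5 mL brought to 100 mL → factor 100/5 = 20
Step 4: v brought to 100 mL → factor = 100 mL/v
Step 5: 0.1 mL brought to 1 mL → factor 1/0.1 = 10
Product of known-step factors = 2 × 10^5
Overall factor = 1.00 mM / (0.500 nM) = 2 × 10^6
Step-4 factor = 2 × 10^6 / 2 × 10^5 = 10
v = 100 mL / 10 = 10.0 mL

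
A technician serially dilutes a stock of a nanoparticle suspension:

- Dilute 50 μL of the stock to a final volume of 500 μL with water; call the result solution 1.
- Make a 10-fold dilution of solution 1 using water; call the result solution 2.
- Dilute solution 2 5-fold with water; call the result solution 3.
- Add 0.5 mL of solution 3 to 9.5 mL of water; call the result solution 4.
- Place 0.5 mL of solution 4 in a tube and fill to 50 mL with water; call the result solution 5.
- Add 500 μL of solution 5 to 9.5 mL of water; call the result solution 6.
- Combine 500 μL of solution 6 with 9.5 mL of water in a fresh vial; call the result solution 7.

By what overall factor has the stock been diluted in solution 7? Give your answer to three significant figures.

Step 1: 50 μL brought to 500 μL → factor 500/50 = 10
Step 2: 10-fold → factor 10
Step 3: 5-fold → factor 5
Step 4: 0.5 mL + 9.5 mL = 10 mL total → factor 10/0.5 = 20
Step 5: 0.5 mL brought to 50 mL → factor 50/0.5 = 100
Step 6: 500 μL + 9.5 mL = 10000 μL total → factor 10000/500 = 20
Step 7: 500 μL + 9.5 mL = 10000 μL total → factor 10000/500 = 20
Overall dilution factor = 10 × 10 × 5 × 20 × 100 × 20 × 20 = 4 × 10^8

4.00 × 10^8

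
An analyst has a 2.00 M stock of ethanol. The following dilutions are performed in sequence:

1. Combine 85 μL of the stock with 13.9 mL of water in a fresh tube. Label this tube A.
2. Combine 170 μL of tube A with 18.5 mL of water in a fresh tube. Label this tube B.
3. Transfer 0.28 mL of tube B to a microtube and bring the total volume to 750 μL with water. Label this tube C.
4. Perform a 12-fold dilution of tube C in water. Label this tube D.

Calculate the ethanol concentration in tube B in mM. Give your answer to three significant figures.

Step 1: 85 μL + 13.9 mL = 13985 μL total → factor 13985/85 = 164.53
Step 2: 170 μL + 18.5 mL = 18670 μL total → factor 18670/170 = 109.82
Dilution factor through tube B = 164.53 × 109.82 = 18069
[tube B] = 2.00 M / 18069 = 0.0001107 M = 0.111 mM

0.111 mM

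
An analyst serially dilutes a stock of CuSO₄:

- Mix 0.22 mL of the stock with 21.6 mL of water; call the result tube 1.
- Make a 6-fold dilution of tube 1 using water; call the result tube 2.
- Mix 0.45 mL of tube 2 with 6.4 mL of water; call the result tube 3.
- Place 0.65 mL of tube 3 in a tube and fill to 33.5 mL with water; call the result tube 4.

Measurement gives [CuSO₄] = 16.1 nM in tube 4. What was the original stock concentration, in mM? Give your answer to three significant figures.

7.52 mM

Step 1: 0.22 mL + 21.6 mL = 21.82 mL total → factor 21.82/0.22 = 99.182
Step 2: 6-fold → factor 6
Step 3: 0.45 mL + 6.4 mL = 6.85 mL total → factor 6.85/0.45 = 15.222
Step 4: 0.65 mL brought to 33.5 mL → factor 33.5/0.65 = 51.538
Overall dilution factor = 99.182 × 6 × 15.222 × 51.538 = 4.6687 × 10^5
Stock = 16.1 nM × 4.6687 × 10^5 = 7.517 × 10^6 nM = 7.52 mM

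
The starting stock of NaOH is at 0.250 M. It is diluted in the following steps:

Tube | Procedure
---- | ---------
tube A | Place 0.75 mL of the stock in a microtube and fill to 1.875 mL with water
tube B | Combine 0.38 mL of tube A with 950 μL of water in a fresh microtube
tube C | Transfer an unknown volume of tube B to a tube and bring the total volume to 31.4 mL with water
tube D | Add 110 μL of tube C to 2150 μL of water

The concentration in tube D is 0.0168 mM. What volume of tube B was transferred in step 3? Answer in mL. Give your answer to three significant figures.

Step 1: 0.75 mL brought to 1.875 mL → factor 1.875/0.75 = 2.5
Step 2: 0.38 mL + 950 μL = 1.33 mL total → factor 1.33/0.38 = 3.5
Step 3: v brought to 31.4 mL → factor = 31.4 mL/v
Step 4: 110 μL + 2150 μL = 2260 μL total → factor 2260/110 = 20.545
Product of known-step factors = 179.77
Overall factor = 0.250 M / (0.0168 mM) = 14881
Step-3 factor = 14881 / 179.77 = 82.776
v = 31.4 mL / 82.776 = 0.379 mL

0.379 mL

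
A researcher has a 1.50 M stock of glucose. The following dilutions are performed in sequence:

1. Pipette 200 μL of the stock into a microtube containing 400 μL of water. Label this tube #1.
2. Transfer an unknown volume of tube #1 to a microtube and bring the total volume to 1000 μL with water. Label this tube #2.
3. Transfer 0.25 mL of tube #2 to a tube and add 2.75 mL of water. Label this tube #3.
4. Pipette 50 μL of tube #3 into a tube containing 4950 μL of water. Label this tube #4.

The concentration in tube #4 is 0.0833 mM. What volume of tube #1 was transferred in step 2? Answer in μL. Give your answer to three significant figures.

Step 1: 200 μL + 400 μL = 600 μL total → factor 600/200 = 3
Step 2: v brought to 1000 μL → factor = 1000 μL/v
Step 3: 0.25 mL + 2.75 mL = 3 mL total → factor 3/0.25 = 12
Step 4: 50 μL + 4950 μL = 5000 μL total → factor 5000/50 = 100
Product of known-step factors = 3600
Overall factor = 1.50 M / (0.0833 mM) = 18007
Step-2 factor = 18007 / 3600 = 5.002
v = 1000 μL / 5.002 = 200 μL

200 μL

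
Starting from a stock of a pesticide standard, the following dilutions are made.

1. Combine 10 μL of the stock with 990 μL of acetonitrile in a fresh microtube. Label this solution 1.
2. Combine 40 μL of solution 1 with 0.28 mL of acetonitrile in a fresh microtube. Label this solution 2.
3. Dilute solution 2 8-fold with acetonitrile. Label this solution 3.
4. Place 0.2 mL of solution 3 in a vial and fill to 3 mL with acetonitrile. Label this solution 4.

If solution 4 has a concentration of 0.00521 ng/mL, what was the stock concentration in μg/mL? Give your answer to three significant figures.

Step 1: 10 μL + 990 μL = 1000 μL total → factor 1000/10 = 100
Step 2: 40 μL + 0.28 mL = 320 μL total → factor 320/40 = 8
Step 3: 8-fold → factor 8
Step 4: 0.2 mL brought to 3 mL → factor 3/0.2 = 15
Overall dilution factor = 100 × 8 × 8 × 15 = 96000
Stock = 0.00521 ng/mL × 96000 = 500.2 ng/mL = 0.500 μg/mL

0.500 μg/mL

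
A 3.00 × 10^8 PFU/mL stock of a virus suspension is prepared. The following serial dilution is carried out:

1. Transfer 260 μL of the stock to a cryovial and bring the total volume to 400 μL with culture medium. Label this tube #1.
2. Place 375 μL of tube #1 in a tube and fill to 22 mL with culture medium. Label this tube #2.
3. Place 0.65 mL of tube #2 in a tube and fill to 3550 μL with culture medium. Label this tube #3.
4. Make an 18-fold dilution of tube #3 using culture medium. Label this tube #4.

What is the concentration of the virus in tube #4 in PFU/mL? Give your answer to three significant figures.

3.38 × 10^4 PFU/mL

Step 1: 260 μL brought to 400 μL → factor 400/260 = 1.5385
Step 2: 375 μL brought to 22 mL → factor 22000/375 = 58.667
Step 3: 0.65 mL brought to 3550 μL → factor 3.55/0.65 = 5.4615
Step 4: 18-fold → factor 18
Overall dilution factor = 1.5385 × 58.667 × 5.4615 × 18 = 8872.9
Final = 3.00 × 10^8 PFU/mL / 8872.9 = 3.38 × 10^4 PFU/mL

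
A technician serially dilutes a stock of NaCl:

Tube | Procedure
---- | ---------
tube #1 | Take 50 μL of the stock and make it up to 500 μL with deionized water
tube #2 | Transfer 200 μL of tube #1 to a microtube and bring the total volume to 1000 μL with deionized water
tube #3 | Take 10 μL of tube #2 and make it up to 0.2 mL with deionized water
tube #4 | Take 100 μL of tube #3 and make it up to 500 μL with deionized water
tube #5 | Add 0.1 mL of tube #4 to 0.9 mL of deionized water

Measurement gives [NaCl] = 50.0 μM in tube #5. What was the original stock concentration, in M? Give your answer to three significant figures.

Step 1: 50 μL brought to 500 μL → factor 500/50 = 10
Step 2: 200 μL brought to 1000 μL → factor 1000/200 = 5
Step 3: 10 μL brought to 0.2 mL → factor 200/10 = 20
Step 4: 100 μL brought to 500 μL → factor 500/100 = 5
Step 5: 0.1 mL + 0.9 mL = 1 mL total → factor 1/0.1 = 10
Overall dilution factor = 10 × 5 × 20 × 5 × 10 = 50000
Stock = 50.0 μM × 50000 = 2.500 × 10^6 μM = 2.50 M

2.50 M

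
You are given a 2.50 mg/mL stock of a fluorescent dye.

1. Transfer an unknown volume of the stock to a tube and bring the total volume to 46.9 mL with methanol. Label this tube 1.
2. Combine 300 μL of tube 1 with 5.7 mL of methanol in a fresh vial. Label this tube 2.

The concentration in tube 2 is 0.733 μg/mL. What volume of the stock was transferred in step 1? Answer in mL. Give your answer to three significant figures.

0.275 mL

Step 1: v brought to 46.9 mL → factor = 46.9 mL/v
Step 2: 300 μL + 5.7 mL = 6000 μL total → factor 6000/300 = 20
Product of known-step factors = 20
Overall factor = 2.50 mg/mL / (0.733 μg/mL) = 3410.6
Step-1 factor = 3410.6 / 20 = 170.53
v = 46.9 mL / 170.53 = 0.275 mL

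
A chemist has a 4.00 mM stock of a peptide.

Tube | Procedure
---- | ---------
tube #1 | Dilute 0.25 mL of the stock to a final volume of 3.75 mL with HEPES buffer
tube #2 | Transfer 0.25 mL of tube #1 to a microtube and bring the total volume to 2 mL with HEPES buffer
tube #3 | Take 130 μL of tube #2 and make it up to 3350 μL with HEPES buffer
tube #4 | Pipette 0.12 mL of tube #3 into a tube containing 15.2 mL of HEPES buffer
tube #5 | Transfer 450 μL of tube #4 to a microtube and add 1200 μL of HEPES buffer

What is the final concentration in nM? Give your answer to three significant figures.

2.76 nM

Step 1: 0.25 mL brought to 3.75 mL → factor 3.75/0.25 = 15
Step 2: 0.25 mL brought to 2 mL → factor 2/0.25 = 8
Step 3: 130 μL brought to 3350 μL → factor 3350/130 = 25.769
Step 4: 0.12 mL + 15.2 mL = 15.32 mL total → factor 15.32/0.12 = 127.67
Step 5: 450 μL + 1200 μL = 1650 μL total → factor 1650/450 = 3.6667
Overall dilution factor = 15 × 8 × 25.769 × 127.67 × 3.6667 = 1.4475 × 10^6
Final = 4.00 mM / 1.4475 × 10^6 = 2.763 × 10^-6 mM = 2.76 nM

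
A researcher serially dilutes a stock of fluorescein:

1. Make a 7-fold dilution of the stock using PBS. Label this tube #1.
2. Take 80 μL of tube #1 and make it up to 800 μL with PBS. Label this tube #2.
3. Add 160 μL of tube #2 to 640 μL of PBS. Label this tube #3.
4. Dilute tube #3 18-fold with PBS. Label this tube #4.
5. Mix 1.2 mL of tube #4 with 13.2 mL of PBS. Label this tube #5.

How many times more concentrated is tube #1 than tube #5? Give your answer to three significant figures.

1.08 × 10^4

Step 1: 7-fold → factor 7
Step 2: 80 μL brought to 800 μL → factor 800/80 = 10
Step 3: 160 μL + 640 μL = 800 μL total → factor 800/160 = 5
Step 4: 18-fold → factor 18
Step 5: 1.2 mL + 13.2 mL = 14.4 mL total → factor 14.4/1.2 = 12
Dilution factor to tube #1 = 7; to tube #5 = 75600
[tube #1]/[tube #5] = (factor to tube #5)/(factor to tube #1) = 75600/7 = 1.08 × 10^4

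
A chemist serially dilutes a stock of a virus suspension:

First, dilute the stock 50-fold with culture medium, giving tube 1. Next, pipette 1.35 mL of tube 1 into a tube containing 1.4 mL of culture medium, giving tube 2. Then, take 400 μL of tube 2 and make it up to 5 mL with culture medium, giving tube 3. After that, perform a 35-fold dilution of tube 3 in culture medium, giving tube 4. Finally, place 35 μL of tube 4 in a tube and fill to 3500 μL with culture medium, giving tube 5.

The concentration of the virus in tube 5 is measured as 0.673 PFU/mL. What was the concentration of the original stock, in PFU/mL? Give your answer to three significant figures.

3.00 × 10^6 PFU/mL

Step 1: 50-fold → factor 50
Step 2: 1.35 mL + 1.4 mL = 2.75 mL total → factor 2.75/1.35 = 2.037
Step 3: 400 μL brought to 5 mL → factor 5000/400 = 12.5
Step 4: 35-fold → factor 35
Step 5: 35 μL brought to 3500 μL → factor 3500/35 = 100
Overall dilution factor = 50 × 2.037 × 12.5 × 35 × 100 = 4.456 × 10^6
Stock = 0.673 PFU/mL × 4.456 × 10^6 = 3.00 × 10^6 PFU/mL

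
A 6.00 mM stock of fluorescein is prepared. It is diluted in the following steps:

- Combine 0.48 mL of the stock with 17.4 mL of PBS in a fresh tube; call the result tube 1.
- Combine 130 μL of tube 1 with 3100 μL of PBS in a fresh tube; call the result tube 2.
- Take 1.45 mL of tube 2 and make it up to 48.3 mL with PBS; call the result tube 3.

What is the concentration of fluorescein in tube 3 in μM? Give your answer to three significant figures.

Step 1: 0.48 mL + 17.4 mL = 17.88 mL total → factor 17.88/0.48 = 37.25
Step 2: 130 μL + 3100 μL = 3230 μL total → factor 3230/130 = 24.846
Step 3: 1.45 mL brought to 48.3 mL → factor 48.3/1.45 = 33.31
Overall dilution factor = 37.25 × 24.846 × 33.31 = 30829
Final = 6.00 mM / 30829 = 0.0001946 mM = 0.195 μM

0.195 μM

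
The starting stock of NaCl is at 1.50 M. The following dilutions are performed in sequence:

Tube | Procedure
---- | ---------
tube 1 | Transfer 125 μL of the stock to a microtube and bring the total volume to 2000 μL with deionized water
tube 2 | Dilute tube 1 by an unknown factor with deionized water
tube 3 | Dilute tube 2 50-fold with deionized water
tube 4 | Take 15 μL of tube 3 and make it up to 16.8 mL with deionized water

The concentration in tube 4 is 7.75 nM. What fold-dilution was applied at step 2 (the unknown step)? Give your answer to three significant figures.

Step 1: 125 μL brought to 2000 μL → factor 2000/125 = 16
Step 2: unknown factor x
Step 3: 50-fold → factor 50
Step 4: 15 μL brought to 16.8 mL → factor 16800/15 = 1120
Product of known-step factors = 8.96 × 10^5
Overall factor = 1.50 M / (7.75 nM) = 1.9355 × 10^8
x = 1.9355 × 10^8 / 8.96 × 10^5 = 216

216-fold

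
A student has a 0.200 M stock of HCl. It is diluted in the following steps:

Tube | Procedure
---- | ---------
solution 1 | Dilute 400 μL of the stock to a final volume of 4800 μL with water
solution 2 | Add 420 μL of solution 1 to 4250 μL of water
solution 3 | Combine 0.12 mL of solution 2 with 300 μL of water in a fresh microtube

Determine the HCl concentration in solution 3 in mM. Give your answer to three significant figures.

0.428 mM

Step 1: 400 μL brought to 4800 μL → factor 4800/400 = 12
Step 2: 420 μL + 4250 μL = 4670 μL total → factor 4670/420 = 11.119
Step 3: 0.12 mL + 300 μL = 0.42 mL total → factor 0.42/0.12 = 3.5
Overall dilution factor = 12 × 11.119 × 3.5 = 467
Final = 0.200 M / 467 = 0.0004283 M = 0.428 mM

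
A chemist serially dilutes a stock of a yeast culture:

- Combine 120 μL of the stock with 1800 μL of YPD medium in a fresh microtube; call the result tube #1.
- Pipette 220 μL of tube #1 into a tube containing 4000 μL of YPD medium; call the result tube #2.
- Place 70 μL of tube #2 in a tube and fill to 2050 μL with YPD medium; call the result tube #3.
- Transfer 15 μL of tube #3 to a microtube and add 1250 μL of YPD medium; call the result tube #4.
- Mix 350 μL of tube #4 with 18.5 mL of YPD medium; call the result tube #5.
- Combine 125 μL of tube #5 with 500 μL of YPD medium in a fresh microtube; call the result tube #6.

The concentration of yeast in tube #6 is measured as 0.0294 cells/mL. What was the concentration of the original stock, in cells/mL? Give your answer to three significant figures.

Step 1: 120 μL + 1800 μL = 1920 μL total → factor 1920/120 = 16
Step 2: 220 μL + 4000 μL = 4220 μL total → factor 4220/220 = 19.182
Step 3: 70 μL brought to 2050 μL → factor 2050/70 = 29.286
Step 4: 15 μL + 1250 μL = 1265 μL total → factor 1265/15 = 84.333
Step 5: 350 μL + 18.5 mL = 18850 μL total → factor 18850/350 = 53.857
Step 6: 125 μL + 500 μL = 625 μL total → factor 625/125 = 5
Overall dilution factor = 16 × 19.182 × 29.286 × 84.333 × 53.857 × 5 = 2.0412 × 10^8
Stock = 0.0294 cells/mL × 2.0412 × 10^8 = 6.00 × 10^6 cells/mL

6.00 × 10^6 cells/mL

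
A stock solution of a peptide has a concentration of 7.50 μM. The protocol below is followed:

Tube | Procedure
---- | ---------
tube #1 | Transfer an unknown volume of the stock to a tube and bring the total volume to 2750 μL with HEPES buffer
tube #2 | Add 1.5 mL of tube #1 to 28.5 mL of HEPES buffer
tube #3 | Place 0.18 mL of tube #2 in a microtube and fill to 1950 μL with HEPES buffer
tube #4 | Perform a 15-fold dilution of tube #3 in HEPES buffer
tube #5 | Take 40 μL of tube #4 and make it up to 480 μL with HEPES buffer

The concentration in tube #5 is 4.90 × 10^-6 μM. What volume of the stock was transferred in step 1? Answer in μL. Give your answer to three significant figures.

Step 1: v brought to 2750 μL → factor = 2750 μL/v
Step 2: 1.5 mL + 28.5 mL = 30 mL total → factor 30/1.5 = 20
Step 3: 0.18 mL brought to 1950 μL → factor 1.95/0.18 = 10.833
Step 4: 15-fold → factor 15
Step 5: 40 μL brought to 480 μL → factor 480/40 = 12
Product of known-step factors = 39000
Overall factor = 7.50 μM / (4.90 × 10^-6 μM) = 1.5306 × 10^6
Step-1 factor = 1.5306 × 10^6 / 39000 = 39.246
v = 2750 μL / 39.246 = 70.1 μL

70.1 μL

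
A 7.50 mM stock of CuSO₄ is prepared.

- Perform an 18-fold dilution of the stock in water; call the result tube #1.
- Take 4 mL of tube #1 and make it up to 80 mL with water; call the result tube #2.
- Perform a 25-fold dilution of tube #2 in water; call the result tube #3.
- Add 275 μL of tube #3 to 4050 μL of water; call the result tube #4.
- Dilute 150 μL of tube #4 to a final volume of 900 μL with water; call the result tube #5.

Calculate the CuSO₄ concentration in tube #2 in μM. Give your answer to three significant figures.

20.8 μM

Step 1: 18-fold → factor 18
Step 2: 4 mL brought to 80 mL → factor 80/4 = 20
Dilution factor through tube #2 = 18 × 20 = 360
[tube #2] = 7.50 mM / 360 = 0.02083 mM = 20.8 μM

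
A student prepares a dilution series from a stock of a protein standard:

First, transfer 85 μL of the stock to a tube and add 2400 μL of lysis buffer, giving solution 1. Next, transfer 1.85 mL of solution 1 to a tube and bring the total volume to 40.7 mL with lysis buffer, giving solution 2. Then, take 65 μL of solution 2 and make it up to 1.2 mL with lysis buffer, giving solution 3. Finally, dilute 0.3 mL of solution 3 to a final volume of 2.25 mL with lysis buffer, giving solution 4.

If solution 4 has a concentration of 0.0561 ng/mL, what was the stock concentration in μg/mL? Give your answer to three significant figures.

5.00 μg/mL

Step 1: 85 μL + 2400 μL = 2485 μL total → factor 2485/85 = 29.235
Step 2: 1.85 mL brought to 40.7 mL → factor 40.7/1.85 = 22
Step 3: 65 μL brought to 1.2 mL → factor 1200/65 = 18.462
Step 4: 0.3 mL brought to 2.25 mL → factor 2.25/0.3 = 7.5
Overall dilution factor = 29.235 × 22 × 18.462 × 7.5 = 89055
Stock = 0.0561 ng/mL × 89055 = 4996 ng/mL = 5.00 μg/mL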